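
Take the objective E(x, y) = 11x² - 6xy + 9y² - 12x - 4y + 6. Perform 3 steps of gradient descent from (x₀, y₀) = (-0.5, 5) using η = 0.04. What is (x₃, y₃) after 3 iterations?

∇E = (22x - 6y - 12, -6x + 18y - 4)
(x₁, y₁) = (-0.5, 5) − 0.04·(-53, 89) = (1.62, 1.44)
(x₂, y₂) = (1.62, 1.44) − 0.04·(15, 12.2) = (1.02, 0.952)
(x₃, y₃) = (1.02, 0.952) − 0.04·(4.728, 7.016) = (0.83088, 0.67136)

(0.83088, 0.67136)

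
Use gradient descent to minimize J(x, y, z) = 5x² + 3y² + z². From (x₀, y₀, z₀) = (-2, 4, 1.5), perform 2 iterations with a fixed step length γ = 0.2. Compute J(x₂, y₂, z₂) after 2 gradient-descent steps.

∇J = (10x, 6y, 2z)
Step 1: at (-2, 4, 1.5), ∇J = (-20, 24, 3) → (-2, 4, 1.5) − 0.2·(-20, 24, 3) = (2, -0.8, 0.9)
Step 2: at (2, -0.8, 0.9), ∇J = (20, -4.8, 1.8) → (2, -0.8, 0.9) − 0.2·(20, -4.8, 1.8) = (-2, 0.16, 0.54)
J(-2, 0.16, 0.54) = 20.3684

20.3684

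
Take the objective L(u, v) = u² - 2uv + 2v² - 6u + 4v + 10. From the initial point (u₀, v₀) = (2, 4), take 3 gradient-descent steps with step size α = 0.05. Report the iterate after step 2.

(2.87, 2.61)

∇L = (2u - 2v - 6, -2u + 4v + 4)
(u₁, v₁) = (2, 4) − 0.05·(-10, 16) = (2.5, 3.2)
(u₂, v₂) = (2.5, 3.2) − 0.05·(-7.4, 11.8) = (2.87, 2.61)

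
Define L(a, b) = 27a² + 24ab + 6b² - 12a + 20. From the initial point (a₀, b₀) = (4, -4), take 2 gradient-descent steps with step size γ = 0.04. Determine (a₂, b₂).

∇L = (54a + 24b - 12, 24a + 12b)
(a₁, b₁) = (4, -4) − 0.04·(108, 48) = (-0.32, -5.92)
(a₂, b₂) = (-0.32, -5.92) − 0.04·(-171.36, -78.72) = (6.5344, -2.7712)

(6.5344, -2.7712)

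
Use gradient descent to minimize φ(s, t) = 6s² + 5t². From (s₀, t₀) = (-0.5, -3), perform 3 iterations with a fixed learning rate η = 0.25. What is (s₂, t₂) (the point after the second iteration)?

∇φ = (12s, 10t)
(s₁, t₁) = (-0.5, -3) − 0.25·(-6, -30) = (1, 4.5)
(s₂, t₂) = (1, 4.5) − 0.25·(12, 45) = (-2, -6.75)

(-2, -6.75)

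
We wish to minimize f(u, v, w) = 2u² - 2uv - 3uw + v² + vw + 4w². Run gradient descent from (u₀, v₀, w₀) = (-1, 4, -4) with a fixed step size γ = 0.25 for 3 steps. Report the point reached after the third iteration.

∇f = (4u - 2v - 3w, -2u + 2v + w, -3u + v + 8w)
Step 1: at (-1, 4, -4), ∇f = (0, 6, -25) → (-1, 4, -4) − 0.25·(0, 6, -25) = (-1, 2.5, 2.25)
Step 2: at (-1, 2.5, 2.25), ∇f = (-15.75, 9.25, 23.5) → (-1, 2.5, 2.25) − 0.25·(-15.75, 9.25, 23.5) = (2.9375, 0.1875, -3.625)
Step 3: at (2.9375, 0.1875, -3.625), ∇f = (22.25, -9.125, -37.625) → (2.9375, 0.1875, -3.625) − 0.25·(22.25, -9.125, -37.625) = (-2.625, 2.46875, 5.78125)

(-2.625, 2.46875, 5.78125)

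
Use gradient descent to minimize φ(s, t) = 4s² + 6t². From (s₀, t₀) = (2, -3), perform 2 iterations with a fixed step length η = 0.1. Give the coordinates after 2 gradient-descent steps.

(0.08, -0.12)

∇φ = (8s, 12t)
(s₁, t₁) = (2, -3) − 0.1·(16, -36) = (0.4, 0.6)
(s₂, t₂) = (0.4, 0.6) − 0.1·(3.2, 7.2) = (0.08, -0.12)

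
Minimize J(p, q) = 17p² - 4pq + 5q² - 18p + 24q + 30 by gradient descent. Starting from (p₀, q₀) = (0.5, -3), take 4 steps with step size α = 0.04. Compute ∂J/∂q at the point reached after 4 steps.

-0.97286144

∇J = (34p - 4q - 18, -4p + 10q + 24)
(p₁, q₁) = (0.5, -3) − 0.04·(11, -8) = (0.06, -2.68)
(p₂, q₂) = (0.06, -2.68) − 0.04·(-5.24, -3.04) = (0.2696, -2.5584)
(p₃, q₃) = (0.2696, -2.5584) − 0.04·(1.4, -2.6624) = (0.2136, -2.451904)
(p₄, q₄) = (0.2136, -2.451904) − 0.04·(-0.929984, -1.37344) = (0.25079936, -2.3969664)
∂J/∂q at (0.25079936, -2.3969664) = -0.97286144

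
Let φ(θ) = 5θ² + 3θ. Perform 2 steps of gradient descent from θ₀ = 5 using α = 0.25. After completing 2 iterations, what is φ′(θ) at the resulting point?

φ′(θ) = 10θ + 3
θ₁ = 5 − 0.25·53 = -8.25
θ₂ = -8.25 − 0.25·(-79.5) = 11.625
φ′(θ) at (11.625) = 119.25

119.25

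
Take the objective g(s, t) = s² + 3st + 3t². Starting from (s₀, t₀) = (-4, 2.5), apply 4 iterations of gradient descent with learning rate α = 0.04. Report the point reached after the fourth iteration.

(-3.858688, 2.14930432)

∇g = (2s + 3t, 3s + 6t)
Step 1: at (-4, 2.5), ∇g = (-0.5, 3) → (-4, 2.5) − 0.04·(-0.5, 3) = (-3.98, 2.38)
Step 2: at (-3.98, 2.38), ∇g = (-0.82, 2.34) → (-3.98, 2.38) − 0.04·(-0.82, 2.34) = (-3.9472, 2.2864)
Step 3: at (-3.9472, 2.2864), ∇g = (-1.0352, 1.8768) → (-3.9472, 2.2864) − 0.04·(-1.0352, 1.8768) = (-3.905792, 2.211328)
Step 4: at (-3.905792, 2.211328), ∇g = (-1.1776, 1.550592) → (-3.905792, 2.211328) − 0.04·(-1.1776, 1.550592) = (-3.858688, 2.14930432)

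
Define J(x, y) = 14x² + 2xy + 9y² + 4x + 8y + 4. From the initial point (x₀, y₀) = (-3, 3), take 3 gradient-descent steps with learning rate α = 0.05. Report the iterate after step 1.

(0.7, 0.2)

∇J = (28x + 2y + 4, 2x + 18y + 8)
(x₁, y₁) = (-3, 3) − 0.05·(-74, 56) = (0.7, 0.2)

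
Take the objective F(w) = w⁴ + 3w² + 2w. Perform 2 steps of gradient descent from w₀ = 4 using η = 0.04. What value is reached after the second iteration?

F′(w) = 4w³ + 6w + 2
w₁ = 4 − 0.04·282 = -7.28
w₂ = -7.28 − 0.04·(-1584.993408) = 56.11973632

56.11973632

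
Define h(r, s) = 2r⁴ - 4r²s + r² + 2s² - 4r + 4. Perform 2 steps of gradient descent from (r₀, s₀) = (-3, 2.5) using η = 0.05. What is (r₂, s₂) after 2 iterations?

(-46.5248, 8.658)

∇h = (8r³ - 8rs + 2r - 4, -4r² + 4s)
(r₁, s₁) = (-3, 2.5) − 0.05·(-166, -26) = (5.3, 3.8)
(r₂, s₂) = (5.3, 3.8) − 0.05·(1036.496, -97.16) = (-46.5248, 8.658)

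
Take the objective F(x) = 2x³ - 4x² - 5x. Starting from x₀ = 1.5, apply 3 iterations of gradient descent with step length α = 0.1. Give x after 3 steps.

1.80412865

F′(x) = 6x² - 8x - 5
Step 1: F′(1.5) = -3.5; x₁ = 1.5 − 0.1·(-3.5) = 1.85
Step 2: F′(1.85) = 0.735; x₂ = 1.85 − 0.1·0.735 = 1.7765
Step 3: F′(1.7765) = -0.2762865; x₃ = 1.7765 − 0.1·(-0.2762865) = 1.80412865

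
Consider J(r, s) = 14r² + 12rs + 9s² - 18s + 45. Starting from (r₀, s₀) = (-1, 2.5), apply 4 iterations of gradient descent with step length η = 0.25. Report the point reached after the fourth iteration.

∇J = (28r + 12s, 12r + 18s - 18)
Step 1: at (-1, 2.5), ∇J = (2, 15) → (-1, 2.5) − 0.25·(2, 15) = (-1.5, -1.25)
Step 2: at (-1.5, -1.25), ∇J = (-57, -58.5) → (-1.5, -1.25) − 0.25·(-57, -58.5) = (12.75, 13.375)
Step 3: at (12.75, 13.375), ∇J = (517.5, 375.75) → (12.75, 13.375) − 0.25·(517.5, 375.75) = (-116.625, -80.5625)
Step 4: at (-116.625, -80.5625), ∇J = (-4232.25, -2867.625) → (-116.625, -80.5625) − 0.25·(-4232.25, -2867.625) = (941.4375, 636.34375)

(941.4375, 636.34375)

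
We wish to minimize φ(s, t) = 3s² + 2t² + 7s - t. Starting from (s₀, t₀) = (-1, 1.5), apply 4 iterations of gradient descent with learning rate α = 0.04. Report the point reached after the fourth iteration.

(-1.11106304, 0.8723392)

∇φ = (6s + 7, 4t - 1)
Step 1: at (-1, 1.5), ∇φ = (1, 5) → (-1, 1.5) − 0.04·(1, 5) = (-1.04, 1.3)
Step 2: at (-1.04, 1.3), ∇φ = (0.76, 4.2) → (-1.04, 1.3) − 0.04·(0.76, 4.2) = (-1.0704, 1.132)
Step 3: at (-1.0704, 1.132), ∇φ = (0.5776, 3.528) → (-1.0704, 1.132) − 0.04·(0.5776, 3.528) = (-1.093504, 0.99088)
Step 4: at (-1.093504, 0.99088), ∇φ = (0.438976, 2.96352) → (-1.093504, 0.99088) − 0.04·(0.438976, 2.96352) = (-1.11106304, 0.8723392)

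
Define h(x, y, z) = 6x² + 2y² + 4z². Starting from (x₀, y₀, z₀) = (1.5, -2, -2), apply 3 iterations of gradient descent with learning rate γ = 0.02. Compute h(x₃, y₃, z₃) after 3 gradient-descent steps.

∇h = (12x, 4y, 8z)
(x₁, y₁, z₁) = (1.5, -2, -2) − 0.02·(18, -8, -16) = (1.14, -1.84, -1.68)
(x₂, y₂, z₂) = (1.14, -1.84, -1.68) − 0.02·(13.68, -7.36, -13.44) = (0.8664, -1.6928, -1.4112)
(x₃, y₃, z₃) = (0.8664, -1.6928, -1.4112) − 0.02·(10.3968, -6.7712, -11.2896) = (0.658464, -1.557376, -1.185408)
h(0.658464, -1.557376, -1.185408) = 13.073057552384

13.073057552384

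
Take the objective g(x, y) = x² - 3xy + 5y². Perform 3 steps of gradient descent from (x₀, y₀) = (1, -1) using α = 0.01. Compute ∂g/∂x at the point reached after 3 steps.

∇g = (2x - 3y, -3x + 10y)
Step 1: at (1, -1), ∇g = (5, -13) → (1, -1) − 0.01·(5, -13) = (0.95, -0.87)
Step 2: at (0.95, -0.87), ∇g = (4.51, -11.55) → (0.95, -0.87) − 0.01·(4.51, -11.55) = (0.9049, -0.7545)
Step 3: at (0.9049, -0.7545), ∇g = (4.0733, -10.2597) → (0.9049, -0.7545) − 0.01·(4.0733, -10.2597) = (0.864167, -0.651903)
∂g/∂x at (0.864167, -0.651903) = 3.684043

3.684043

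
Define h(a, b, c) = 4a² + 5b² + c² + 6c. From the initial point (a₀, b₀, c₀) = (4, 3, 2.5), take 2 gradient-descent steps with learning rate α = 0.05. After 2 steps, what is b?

∇h = (8a, 10b, 2c + 6)
(a₁, b₁, c₁) = (4, 3, 2.5) − 0.05·(32, 30, 11) = (2.4, 1.5, 1.95)
(a₂, b₂, c₂) = (2.4, 1.5, 1.95) − 0.05·(19.2, 15, 9.9) = (1.44, 0.75, 1.455)
b = 0.75

0.75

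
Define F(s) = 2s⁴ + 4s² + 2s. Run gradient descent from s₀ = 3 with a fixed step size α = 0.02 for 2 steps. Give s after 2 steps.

F′(s) = 8s³ + 8s + 2
s₁ = 3 − 0.02·242 = -1.84
s₂ = -1.84 − 0.02·(-62.556032) = -0.58887936

-0.58887936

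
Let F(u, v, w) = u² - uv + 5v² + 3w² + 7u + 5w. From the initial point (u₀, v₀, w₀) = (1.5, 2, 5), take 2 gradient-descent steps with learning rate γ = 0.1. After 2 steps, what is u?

-0.125

∇F = (2u - v + 7, -u + 10v, 6w + 5)
Step 1: at (1.5, 2, 5), ∇F = (8, 18.5, 35) → (1.5, 2, 5) − 0.1·(8, 18.5, 35) = (0.7, 0.15, 1.5)
Step 2: at (0.7, 0.15, 1.5), ∇F = (8.25, 0.8, 14) → (0.7, 0.15, 1.5) − 0.1·(8.25, 0.8, 14) = (-0.125, 0.07, 0.1)
u = -0.125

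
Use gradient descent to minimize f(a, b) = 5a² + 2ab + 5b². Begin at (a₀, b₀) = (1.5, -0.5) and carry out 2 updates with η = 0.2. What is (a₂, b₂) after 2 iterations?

(1.34, 0.62)

∇f = (10a + 2b, 2a + 10b)
Step 1: at (1.5, -0.5), ∇f = (14, -2) → (1.5, -0.5) − 0.2·(14, -2) = (-1.3, -0.1)
Step 2: at (-1.3, -0.1), ∇f = (-13.2, -3.6) → (-1.3, -0.1) − 0.2·(-13.2, -3.6) = (1.34, 0.62)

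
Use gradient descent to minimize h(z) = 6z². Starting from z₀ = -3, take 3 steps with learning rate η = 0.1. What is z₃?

0.024

h′(z) = 12z
Step 1: h′(-3) = -36; z₁ = -3 − 0.1·(-36) = 0.6
Step 2: h′(0.6) = 7.2; z₂ = 0.6 − 0.1·7.2 = -0.12
Step 3: h′(-0.12) = -1.44; z₃ = -0.12 − 0.1·(-1.44) = 0.024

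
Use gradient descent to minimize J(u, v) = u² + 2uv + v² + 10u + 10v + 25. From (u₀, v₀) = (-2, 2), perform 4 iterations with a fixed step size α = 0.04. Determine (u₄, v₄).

(-3.2553216, 0.7446784)

∇J = (2u + 2v + 10, 2u + 2v + 10)
Step 1: at (-2, 2), ∇J = (10, 10) → (-2, 2) − 0.04·(10, 10) = (-2.4, 1.6)
Step 2: at (-2.4, 1.6), ∇J = (8.4, 8.4) → (-2.4, 1.6) − 0.04·(8.4, 8.4) = (-2.736, 1.264)
Step 3: at (-2.736, 1.264), ∇J = (7.056, 7.056) → (-2.736, 1.264) − 0.04·(7.056, 7.056) = (-3.01824, 0.98176)
Step 4: at (-3.01824, 0.98176), ∇J = (5.92704, 5.92704) → (-3.01824, 0.98176) − 0.04·(5.92704, 5.92704) = (-3.2553216, 0.7446784)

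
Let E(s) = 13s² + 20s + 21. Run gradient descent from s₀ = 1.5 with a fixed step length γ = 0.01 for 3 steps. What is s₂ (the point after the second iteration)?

0.4734

E′(s) = 26s + 20
s₁ = 1.5 − 0.01·59 = 0.91
s₂ = 0.91 − 0.01·43.66 = 0.4734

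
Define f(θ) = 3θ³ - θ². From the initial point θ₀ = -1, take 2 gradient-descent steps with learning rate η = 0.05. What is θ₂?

-2.786125

f′(θ) = 9θ² - 2θ
θ₁ = -1 − 0.05·11 = -1.55
θ₂ = -1.55 − 0.05·24.7225 = -2.786125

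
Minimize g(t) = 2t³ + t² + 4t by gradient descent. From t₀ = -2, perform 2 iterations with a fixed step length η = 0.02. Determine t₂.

g′(t) = 6t² + 2t + 4
Step 1: g′(-2) = 24; t₁ = -2 − 0.02·24 = -2.48
Step 2: g′(-2.48) = 35.9424; t₂ = -2.48 − 0.02·35.9424 = -3.198848

-3.198848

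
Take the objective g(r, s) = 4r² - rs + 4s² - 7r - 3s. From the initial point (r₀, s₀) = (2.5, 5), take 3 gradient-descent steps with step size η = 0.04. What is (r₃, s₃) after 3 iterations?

(1.683648, 2.011072)

∇g = (8r - s - 7, -r + 8s - 3)
Step 1: at (2.5, 5), ∇g = (8, 34.5) → (2.5, 5) − 0.04·(8, 34.5) = (2.18, 3.62)
Step 2: at (2.18, 3.62), ∇g = (6.82, 23.78) → (2.18, 3.62) − 0.04·(6.82, 23.78) = (1.9072, 2.6688)
Step 3: at (1.9072, 2.6688), ∇g = (5.5888, 16.4432) → (1.9072, 2.6688) − 0.04·(5.5888, 16.4432) = (1.683648, 2.011072)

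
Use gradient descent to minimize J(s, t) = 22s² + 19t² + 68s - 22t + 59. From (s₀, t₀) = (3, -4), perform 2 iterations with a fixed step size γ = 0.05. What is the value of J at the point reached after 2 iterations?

∇J = (44s + 68, 38t - 22)
Step 1: at (3, -4), ∇J = (200, -174) → (3, -4) − 0.05·(200, -174) = (-7, 4.7)
Step 2: at (-7, 4.7), ∇J = (-240, 156.6) → (-7, 4.7) − 0.05·(-240, 156.6) = (5, -3.13)
J(5, -3.13) = 1204.0011

1204.0011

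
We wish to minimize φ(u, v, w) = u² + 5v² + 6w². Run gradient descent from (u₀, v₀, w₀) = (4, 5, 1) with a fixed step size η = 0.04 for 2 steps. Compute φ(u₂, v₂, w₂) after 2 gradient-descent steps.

∇φ = (2u, 10v, 12w)
Step 1: at (4, 5, 1), ∇φ = (8, 50, 12) → (4, 5, 1) − 0.04·(8, 50, 12) = (3.68, 3, 0.52)
Step 2: at (3.68, 3, 0.52), ∇φ = (7.36, 30, 6.24) → (3.68, 3, 0.52) − 0.04·(7.36, 30, 6.24) = (3.3856, 1.8, 0.2704)
φ(3.3856, 1.8, 0.2704) = 28.10098432

28.10098432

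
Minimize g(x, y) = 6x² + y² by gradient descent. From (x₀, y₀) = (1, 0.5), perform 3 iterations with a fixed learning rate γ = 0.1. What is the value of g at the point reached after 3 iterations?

∇g = (12x, 2y)
(x₁, y₁) = (1, 0.5) − 0.1·(12, 1) = (-0.2, 0.4)
(x₂, y₂) = (-0.2, 0.4) − 0.1·(-2.4, 0.8) = (0.04, 0.32)
(x₃, y₃) = (0.04, 0.32) − 0.1·(0.48, 0.64) = (-0.008, 0.256)
g(-0.008, 0.256) = 0.06592

0.06592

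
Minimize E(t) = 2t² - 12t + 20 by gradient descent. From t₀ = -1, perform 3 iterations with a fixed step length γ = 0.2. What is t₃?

2.968

E′(t) = 4t - 12
Step 1: E′(-1) = -16; t₁ = -1 − 0.2·(-16) = 2.2
Step 2: E′(2.2) = -3.2; t₂ = 2.2 − 0.2·(-3.2) = 2.84
Step 3: E′(2.84) = -0.64; t₃ = 2.84 − 0.2·(-0.64) = 2.968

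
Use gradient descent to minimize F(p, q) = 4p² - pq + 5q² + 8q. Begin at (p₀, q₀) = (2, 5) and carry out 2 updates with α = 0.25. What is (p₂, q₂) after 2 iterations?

∇F = (8p - q, -p + 10q + 8)
Step 1: at (2, 5), ∇F = (11, 56) → (2, 5) − 0.25·(11, 56) = (-0.75, -9)
Step 2: at (-0.75, -9), ∇F = (3, -81.25) → (-0.75, -9) − 0.25·(3, -81.25) = (-1.5, 11.3125)

(-1.5, 11.3125)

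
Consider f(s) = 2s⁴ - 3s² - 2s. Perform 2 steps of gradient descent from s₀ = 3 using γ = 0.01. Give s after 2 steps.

1.03241088

f′(s) = 8s³ - 6s - 2
Step 1: f′(3) = 196; s₁ = 3 − 0.01·196 = 1.04
Step 2: f′(1.04) = 0.758912; s₂ = 1.04 − 0.01·0.758912 = 1.03241088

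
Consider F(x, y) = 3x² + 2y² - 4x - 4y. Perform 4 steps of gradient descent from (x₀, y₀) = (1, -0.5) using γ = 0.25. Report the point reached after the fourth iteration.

(0.6875, 1)

∇F = (6x - 4, 4y - 4)
Step 1: at (1, -0.5), ∇F = (2, -6) → (1, -0.5) − 0.25·(2, -6) = (0.5, 1)
Step 2: at (0.5, 1), ∇F = (-1, 0) → (0.5, 1) − 0.25·(-1, 0) = (0.75, 1)
Step 3: at (0.75, 1), ∇F = (0.5, 0) → (0.75, 1) − 0.25·(0.5, 0) = (0.625, 1)
Step 4: at (0.625, 1), ∇F = (-0.25, 0) → (0.625, 1) − 0.25·(-0.25, 0) = (0.6875, 1)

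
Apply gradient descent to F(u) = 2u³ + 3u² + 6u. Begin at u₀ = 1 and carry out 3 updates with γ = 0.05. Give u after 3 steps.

-0.4793867

F′(u) = 6u² + 6u + 6
u₁ = 1 − 0.05·18 = 0.1
u₂ = 0.1 − 0.05·6.66 = -0.233
u₃ = -0.233 − 0.05·4.927734 = -0.4793867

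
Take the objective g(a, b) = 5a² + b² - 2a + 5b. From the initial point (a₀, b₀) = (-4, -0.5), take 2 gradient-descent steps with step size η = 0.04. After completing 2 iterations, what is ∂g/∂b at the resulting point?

3.3856

∇g = (10a - 2, 2b + 5)
Step 1: at (-4, -0.5), ∇g = (-42, 4) → (-4, -0.5) − 0.04·(-42, 4) = (-2.32, -0.66)
Step 2: at (-2.32, -0.66), ∇g = (-25.2, 3.68) → (-2.32, -0.66) − 0.04·(-25.2, 3.68) = (-1.312, -0.8072)
∂g/∂b at (-1.312, -0.8072) = 3.3856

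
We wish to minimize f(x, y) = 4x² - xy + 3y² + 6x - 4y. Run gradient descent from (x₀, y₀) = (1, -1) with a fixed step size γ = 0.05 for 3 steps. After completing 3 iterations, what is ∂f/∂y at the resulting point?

-2.873625

∇f = (8x - y + 6, -x + 6y - 4)
Step 1: at (1, -1), ∇f = (15, -11) → (1, -1) − 0.05·(15, -11) = (0.25, -0.45)
Step 2: at (0.25, -0.45), ∇f = (8.45, -6.95) → (0.25, -0.45) − 0.05·(8.45, -6.95) = (-0.1725, -0.1025)
Step 3: at (-0.1725, -0.1025), ∇f = (4.7225, -4.4425) → (-0.1725, -0.1025) − 0.05·(4.7225, -4.4425) = (-0.408625, 0.119625)
∂f/∂y at (-0.408625, 0.119625) = -2.873625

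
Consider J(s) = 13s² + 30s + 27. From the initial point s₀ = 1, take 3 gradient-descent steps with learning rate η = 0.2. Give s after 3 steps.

J′(s) = 26s + 30
s₁ = 1 − 0.2·56 = -10.2
s₂ = -10.2 − 0.2·(-235.2) = 36.84
s₃ = 36.84 − 0.2·987.84 = -160.728

-160.728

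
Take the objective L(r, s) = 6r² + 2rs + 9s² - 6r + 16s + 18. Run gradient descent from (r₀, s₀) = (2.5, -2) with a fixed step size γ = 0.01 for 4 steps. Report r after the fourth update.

1.8179328

∇L = (12r + 2s - 6, 2r + 18s + 16)
(r₁, s₁) = (2.5, -2) − 0.01·(20, -15) = (2.3, -1.85)
(r₂, s₂) = (2.3, -1.85) − 0.01·(17.9, -12.7) = (2.121, -1.723)
(r₃, s₃) = (2.121, -1.723) − 0.01·(16.006, -10.772) = (1.96094, -1.61528)
(r₄, s₄) = (1.96094, -1.61528) − 0.01·(14.30072, -9.15316) = (1.8179328, -1.5237484)
r = 1.8179328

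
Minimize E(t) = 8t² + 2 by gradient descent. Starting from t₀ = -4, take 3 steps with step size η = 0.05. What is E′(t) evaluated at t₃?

E′(t) = 16t
Step 1: E′(-4) = -64; t₁ = -4 − 0.05·(-64) = -0.8
Step 2: E′(-0.8) = -12.8; t₂ = -0.8 − 0.05·(-12.8) = -0.16
Step 3: E′(-0.16) = -2.56; t₃ = -0.16 − 0.05·(-2.56) = -0.032
E′(t) at (-0.032) = -0.512

-0.512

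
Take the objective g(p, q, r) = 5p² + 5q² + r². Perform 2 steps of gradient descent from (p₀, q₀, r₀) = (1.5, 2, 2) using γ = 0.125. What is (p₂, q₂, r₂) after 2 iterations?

(0.09375, 0.125, 1.125)

∇g = (10p, 10q, 2r)
(p₁, q₁, r₁) = (1.5, 2, 2) − 0.125·(15, 20, 4) = (-0.375, -0.5, 1.5)
(p₂, q₂, r₂) = (-0.375, -0.5, 1.5) − 0.125·(-3.75, -5, 3) = (0.09375, 0.125, 1.125)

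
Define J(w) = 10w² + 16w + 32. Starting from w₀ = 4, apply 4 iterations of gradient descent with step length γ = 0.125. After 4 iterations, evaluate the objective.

J′(w) = 20w + 16
w₁ = 4 − 0.125·96 = -8
w₂ = -8 − 0.125·(-144) = 10
w₃ = 10 − 0.125·216 = -17
w₄ = -17 − 0.125·(-324) = 23.5
J(23.5) = 5930.5

5930.5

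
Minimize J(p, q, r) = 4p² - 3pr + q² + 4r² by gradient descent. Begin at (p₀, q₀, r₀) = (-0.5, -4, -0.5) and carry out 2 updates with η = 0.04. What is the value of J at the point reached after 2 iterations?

∇J = (8p - 3r, 2q, -3p + 8r)
Step 1: at (-0.5, -4, -0.5), ∇J = (-2.5, -8, -2.5) → (-0.5, -4, -0.5) − 0.04·(-2.5, -8, -2.5) = (-0.4, -3.68, -0.4)
Step 2: at (-0.4, -3.68, -0.4), ∇J = (-2, -7.36, -2) → (-0.4, -3.68, -0.4) − 0.04·(-2, -7.36, -2) = (-0.32, -3.3856, -0.32)
J(-0.32, -3.3856, -0.32) = 11.97428736

11.97428736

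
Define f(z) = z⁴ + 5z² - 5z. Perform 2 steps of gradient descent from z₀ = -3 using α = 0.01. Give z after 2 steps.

f′(z) = 4z³ + 10z - 5
Step 1: f′(-3) = -143; z₁ = -3 − 0.01·(-143) = -1.57
Step 2: f′(-1.57) = -36.179572; z₂ = -1.57 − 0.01·(-36.179572) = -1.20820428

-1.20820428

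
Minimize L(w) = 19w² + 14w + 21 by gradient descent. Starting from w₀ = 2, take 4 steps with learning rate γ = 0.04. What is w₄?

-0.1952512

L′(w) = 38w + 14
w₁ = 2 − 0.04·90 = -1.6
w₂ = -1.6 − 0.04·(-46.8) = 0.272
w₃ = 0.272 − 0.04·24.336 = -0.70144
w₄ = -0.70144 − 0.04·(-12.65472) = -0.1952512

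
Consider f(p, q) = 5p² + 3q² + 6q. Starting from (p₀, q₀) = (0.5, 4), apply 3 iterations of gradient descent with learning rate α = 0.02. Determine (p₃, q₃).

(0.256, 2.40736)

∇f = (10p, 6q + 6)
(p₁, q₁) = (0.5, 4) − 0.02·(5, 30) = (0.4, 3.4)
(p₂, q₂) = (0.4, 3.4) − 0.02·(4, 26.4) = (0.32, 2.872)
(p₃, q₃) = (0.32, 2.872) − 0.02·(3.2, 23.232) = (0.256, 2.40736)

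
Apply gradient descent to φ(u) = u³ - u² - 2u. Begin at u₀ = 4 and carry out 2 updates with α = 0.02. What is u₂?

2.779744

φ′(u) = 3u² - 2u - 2
Step 1: φ′(4) = 38; u₁ = 4 − 0.02·38 = 3.24
Step 2: φ′(3.24) = 23.0128; u₂ = 3.24 − 0.02·23.0128 = 2.779744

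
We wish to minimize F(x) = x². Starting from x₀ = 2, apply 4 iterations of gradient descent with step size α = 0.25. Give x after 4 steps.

F′(x) = 2x
Step 1: F′(2) = 4; x₁ = 2 − 0.25·4 = 1
Step 2: F′(1) = 2; x₂ = 1 − 0.25·2 = 0.5
Step 3: F′(0.5) = 1; x₃ = 0.5 − 0.25·1 = 0.25
Step 4: F′(0.25) = 0.5; x₄ = 0.25 − 0.25·0.5 = 0.125

0.125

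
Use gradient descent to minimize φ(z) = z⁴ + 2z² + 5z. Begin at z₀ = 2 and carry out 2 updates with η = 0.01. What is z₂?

φ′(z) = 4z³ + 4z + 5
Step 1: φ′(2) = 45; z₁ = 2 − 0.01·45 = 1.55
Step 2: φ′(1.55) = 26.0955; z₂ = 1.55 − 0.01·26.0955 = 1.289045

1.289045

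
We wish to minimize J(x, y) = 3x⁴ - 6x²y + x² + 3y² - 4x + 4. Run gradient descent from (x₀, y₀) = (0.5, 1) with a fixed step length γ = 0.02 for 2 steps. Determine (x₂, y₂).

(0.78005, 0.8515)

∇J = (12x³ - 12xy + 2x - 4, -6x² + 6y)
(x₁, y₁) = (0.5, 1) − 0.02·(-7.5, 4.5) = (0.65, 0.91)
(x₂, y₂) = (0.65, 0.91) − 0.02·(-6.5025, 2.925) = (0.78005, 0.8515)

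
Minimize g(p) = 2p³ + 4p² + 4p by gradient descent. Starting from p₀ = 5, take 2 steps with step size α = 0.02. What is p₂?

0.710272

g′(p) = 6p² + 8p + 4
Step 1: g′(5) = 194; p₁ = 5 − 0.02·194 = 1.12
Step 2: g′(1.12) = 20.4864; p₂ = 1.12 − 0.02·20.4864 = 0.710272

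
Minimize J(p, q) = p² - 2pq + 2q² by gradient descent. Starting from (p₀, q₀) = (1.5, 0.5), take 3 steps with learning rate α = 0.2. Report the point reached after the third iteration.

(0.796, 0.492)

∇J = (2p - 2q, -2p + 4q)
(p₁, q₁) = (1.5, 0.5) − 0.2·(2, -1) = (1.1, 0.7)
(p₂, q₂) = (1.1, 0.7) − 0.2·(0.8, 0.6) = (0.94, 0.58)
(p₃, q₃) = (0.94, 0.58) − 0.2·(0.72, 0.44) = (0.796, 0.492)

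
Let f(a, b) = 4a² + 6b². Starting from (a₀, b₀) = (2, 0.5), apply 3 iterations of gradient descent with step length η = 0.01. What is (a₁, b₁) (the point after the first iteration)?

(1.84, 0.44)

∇f = (8a, 12b)
Step 1: at (2, 0.5), ∇f = (16, 6) → (2, 0.5) − 0.01·(16, 6) = (1.84, 0.44)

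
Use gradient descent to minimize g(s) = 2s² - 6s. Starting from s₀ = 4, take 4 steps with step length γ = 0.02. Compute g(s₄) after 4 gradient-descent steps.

g′(s) = 4s - 6
Step 1: g′(4) = 10; s₁ = 4 − 0.02·10 = 3.8
Step 2: g′(3.8) = 9.2; s₂ = 3.8 − 0.02·9.2 = 3.616
Step 3: g′(3.616) = 8.464; s₃ = 3.616 − 0.02·8.464 = 3.44672
Step 4: g′(3.44672) = 7.78688; s₄ = 3.44672 − 0.02·7.78688 = 3.2909824
g(3.2909824) = 1.91523591421952

1.91523591421952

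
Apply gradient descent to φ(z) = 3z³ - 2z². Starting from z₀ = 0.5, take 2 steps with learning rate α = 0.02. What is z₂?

0.4904955

φ′(z) = 9z² - 4z
Step 1: φ′(0.5) = 0.25; z₁ = 0.5 − 0.02·0.25 = 0.495
Step 2: φ′(0.495) = 0.225225; z₂ = 0.495 − 0.02·0.225225 = 0.4904955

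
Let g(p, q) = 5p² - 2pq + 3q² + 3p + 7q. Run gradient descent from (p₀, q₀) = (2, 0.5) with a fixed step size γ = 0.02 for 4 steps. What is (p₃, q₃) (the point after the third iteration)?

(0.912832, 0.134112)

∇g = (10p - 2q + 3, -2p + 6q + 7)
(p₁, q₁) = (2, 0.5) − 0.02·(22, 6) = (1.56, 0.38)
(p₂, q₂) = (1.56, 0.38) − 0.02·(17.84, 6.16) = (1.2032, 0.2568)
(p₃, q₃) = (1.2032, 0.2568) − 0.02·(14.5184, 6.1344) = (0.912832, 0.134112)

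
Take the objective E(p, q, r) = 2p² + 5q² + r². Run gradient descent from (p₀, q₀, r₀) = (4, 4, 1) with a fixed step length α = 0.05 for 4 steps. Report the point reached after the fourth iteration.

(1.6384, 0.25, 0.6561)

∇E = (4p, 10q, 2r)
Step 1: at (4, 4, 1), ∇E = (16, 40, 2) → (4, 4, 1) − 0.05·(16, 40, 2) = (3.2, 2, 0.9)
Step 2: at (3.2, 2, 0.9), ∇E = (12.8, 20, 1.8) → (3.2, 2, 0.9) − 0.05·(12.8, 20, 1.8) = (2.56, 1, 0.81)
Step 3: at (2.56, 1, 0.81), ∇E = (10.24, 10, 1.62) → (2.56, 1, 0.81) − 0.05·(10.24, 10, 1.62) = (2.048, 0.5, 0.729)
Step 4: at (2.048, 0.5, 0.729), ∇E = (8.192, 5, 1.458) → (2.048, 0.5, 0.729) − 0.05·(8.192, 5, 1.458) = (1.6384, 0.25, 0.6561)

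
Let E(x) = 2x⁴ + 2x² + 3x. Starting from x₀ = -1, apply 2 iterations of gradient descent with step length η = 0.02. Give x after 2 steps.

-0.72618112

E′(x) = 8x³ + 4x + 3
x₁ = -1 − 0.02·(-9) = -0.82
x₂ = -0.82 − 0.02·(-4.690944) = -0.72618112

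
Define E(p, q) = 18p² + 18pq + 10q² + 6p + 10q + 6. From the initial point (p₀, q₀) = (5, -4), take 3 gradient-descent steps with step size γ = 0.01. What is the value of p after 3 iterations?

2.71436

∇E = (36p + 18q + 6, 18p + 20q + 10)
Step 1: at (5, -4), ∇E = (114, 20) → (5, -4) − 0.01·(114, 20) = (3.86, -4.2)
Step 2: at (3.86, -4.2), ∇E = (69.36, -4.52) → (3.86, -4.2) − 0.01·(69.36, -4.52) = (3.1664, -4.1548)
Step 3: at (3.1664, -4.1548), ∇E = (45.204, -16.1008) → (3.1664, -4.1548) − 0.01·(45.204, -16.1008) = (2.71436, -3.993792)
p = 2.71436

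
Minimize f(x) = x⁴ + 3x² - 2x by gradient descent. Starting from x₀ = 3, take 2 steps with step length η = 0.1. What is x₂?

328.6736

f′(x) = 4x³ + 6x - 2
Step 1: f′(3) = 124; x₁ = 3 − 0.1·124 = -9.4
Step 2: f′(-9.4) = -3380.736; x₂ = -9.4 − 0.1·(-3380.736) = 328.6736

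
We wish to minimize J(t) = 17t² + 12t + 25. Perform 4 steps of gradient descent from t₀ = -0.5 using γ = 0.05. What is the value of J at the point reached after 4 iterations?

22.9035470625

J′(t) = 34t + 12
t₁ = -0.5 − 0.05·(-5) = -0.25
t₂ = -0.25 − 0.05·3.5 = -0.425
t₃ = -0.425 − 0.05·(-2.45) = -0.3025
t₄ = -0.3025 − 0.05·1.715 = -0.38825
J(-0.38825) = 22.9035470625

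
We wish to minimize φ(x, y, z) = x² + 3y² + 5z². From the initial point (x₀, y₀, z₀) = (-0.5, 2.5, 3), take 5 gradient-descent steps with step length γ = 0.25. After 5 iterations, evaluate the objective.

2594.9453125

∇φ = (2x, 6y, 10z)
Step 1: at (-0.5, 2.5, 3), ∇φ = (-1, 15, 30) → (-0.5, 2.5, 3) − 0.25·(-1, 15, 30) = (-0.25, -1.25, -4.5)
Step 2: at (-0.25, -1.25, -4.5), ∇φ = (-0.5, -7.5, -45) → (-0.25, -1.25, -4.5) − 0.25·(-0.5, -7.5, -45) = (-0.125, 0.625, 6.75)
Step 3: at (-0.125, 0.625, 6.75), ∇φ = (-0.25, 3.75, 67.5) → (-0.125, 0.625, 6.75) − 0.25·(-0.25, 3.75, 67.5) = (-0.0625, -0.3125, -10.125)
Step 4: at (-0.0625, -0.3125, -10.125), ∇φ = (-0.125, -1.875, -101.25) → (-0.0625, -0.3125, -10.125) − 0.25·(-0.125, -1.875, -101.25) = (-0.03125, 0.15625, 15.1875)
Step 5: at (-0.03125, 0.15625, 15.1875), ∇φ = (-0.0625, 0.9375, 151.875) → (-0.03125, 0.15625, 15.1875) − 0.25·(-0.0625, 0.9375, 151.875) = (-0.015625, -0.078125, -22.78125)
φ(-0.015625, -0.078125, -22.78125) = 2594.9453125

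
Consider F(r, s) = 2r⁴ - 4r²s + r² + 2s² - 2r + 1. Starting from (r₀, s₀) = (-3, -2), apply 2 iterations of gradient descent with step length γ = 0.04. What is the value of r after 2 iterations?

∇F = (8r³ - 8rs + 2r - 2, -4r² + 4s)
(r₁, s₁) = (-3, -2) − 0.04·(-272, -44) = (7.88, -0.24)
(r₂, s₂) = (7.88, -0.24) − 0.04·(3943.320576, -249.3376) = (-149.85282304, 9.733504)
r = -149.85282304

-149.85282304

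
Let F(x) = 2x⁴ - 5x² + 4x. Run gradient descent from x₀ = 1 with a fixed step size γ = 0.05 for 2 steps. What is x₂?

0.8584

F′(x) = 8x³ - 10x + 4
Step 1: F′(1) = 2; x₁ = 1 − 0.05·2 = 0.9
Step 2: F′(0.9) = 0.832; x₂ = 0.9 − 0.05·0.832 = 0.8584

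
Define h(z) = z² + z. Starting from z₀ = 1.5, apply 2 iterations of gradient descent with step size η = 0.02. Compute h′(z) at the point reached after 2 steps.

3.6864

h′(z) = 2z + 1
Step 1: h′(1.5) = 4; z₁ = 1.5 − 0.02·4 = 1.42
Step 2: h′(1.42) = 3.84; z₂ = 1.42 − 0.02·3.84 = 1.3432
h′(z) at (1.3432) = 3.6864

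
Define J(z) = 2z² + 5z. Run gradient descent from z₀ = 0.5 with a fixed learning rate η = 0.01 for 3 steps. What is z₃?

J′(z) = 4z + 5
Step 1: J′(0.5) = 7; z₁ = 0.5 − 0.01·7 = 0.43
Step 2: J′(0.43) = 6.72; z₂ = 0.43 − 0.01·6.72 = 0.3628
Step 3: J′(0.3628) = 6.4512; z₃ = 0.3628 − 0.01·6.4512 = 0.298288

0.298288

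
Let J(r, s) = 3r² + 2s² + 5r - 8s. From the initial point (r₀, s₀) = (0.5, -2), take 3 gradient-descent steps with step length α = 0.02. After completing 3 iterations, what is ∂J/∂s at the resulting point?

∇J = (6r + 5, 4s - 8)
Step 1: at (0.5, -2), ∇J = (8, -16) → (0.5, -2) − 0.02·(8, -16) = (0.34, -1.68)
Step 2: at (0.34, -1.68), ∇J = (7.04, -14.72) → (0.34, -1.68) − 0.02·(7.04, -14.72) = (0.1992, -1.3856)
Step 3: at (0.1992, -1.3856), ∇J = (6.1952, -13.5424) → (0.1992, -1.3856) − 0.02·(6.1952, -13.5424) = (0.075296, -1.114752)
∂J/∂s at (0.075296, -1.114752) = -12.459008

-12.459008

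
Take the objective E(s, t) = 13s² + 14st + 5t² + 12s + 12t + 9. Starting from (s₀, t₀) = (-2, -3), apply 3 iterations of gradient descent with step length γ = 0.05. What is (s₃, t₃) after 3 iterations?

∇E = (26s + 14t + 12, 14s + 10t + 12)
Step 1: at (-2, -3), ∇E = (-82, -46) → (-2, -3) − 0.05·(-82, -46) = (2.1, -0.7)
Step 2: at (2.1, -0.7), ∇E = (56.8, 34.4) → (2.1, -0.7) − 0.05·(56.8, 34.4) = (-0.74, -2.42)
Step 3: at (-0.74, -2.42), ∇E = (-41.12, -22.56) → (-0.74, -2.42) − 0.05·(-41.12, -22.56) = (1.316, -1.292)

(1.316, -1.292)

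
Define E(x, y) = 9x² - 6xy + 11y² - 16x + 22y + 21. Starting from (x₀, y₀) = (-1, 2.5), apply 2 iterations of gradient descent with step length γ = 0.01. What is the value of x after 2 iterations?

∇E = (18x - 6y - 16, -6x + 22y + 22)
Step 1: at (-1, 2.5), ∇E = (-49, 83) → (-1, 2.5) − 0.01·(-49, 83) = (-0.51, 1.67)
Step 2: at (-0.51, 1.67), ∇E = (-35.2, 61.8) → (-0.51, 1.67) − 0.01·(-35.2, 61.8) = (-0.158, 1.052)
x = -0.158

-0.158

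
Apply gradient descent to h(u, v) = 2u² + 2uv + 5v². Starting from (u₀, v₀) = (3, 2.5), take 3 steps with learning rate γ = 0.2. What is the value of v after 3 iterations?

-4.42

∇h = (4u + 2v, 2u + 10v)
Step 1: at (3, 2.5), ∇h = (17, 31) → (3, 2.5) − 0.2·(17, 31) = (-0.4, -3.7)
Step 2: at (-0.4, -3.7), ∇h = (-9, -37.8) → (-0.4, -3.7) − 0.2·(-9, -37.8) = (1.4, 3.86)
Step 3: at (1.4, 3.86), ∇h = (13.32, 41.4) → (1.4, 3.86) − 0.2·(13.32, 41.4) = (-1.264, -4.42)
v = -4.42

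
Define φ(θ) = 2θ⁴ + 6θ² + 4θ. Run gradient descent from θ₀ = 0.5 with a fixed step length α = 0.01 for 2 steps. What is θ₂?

0.29845448

φ′(θ) = 8θ³ + 12θ + 4
θ₁ = 0.5 − 0.01·11 = 0.39
θ₂ = 0.39 − 0.01·9.154552 = 0.29845448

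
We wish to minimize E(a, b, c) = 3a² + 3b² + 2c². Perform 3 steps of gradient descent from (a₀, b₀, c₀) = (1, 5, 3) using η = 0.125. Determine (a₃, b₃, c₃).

∇E = (6a, 6b, 4c)
(a₁, b₁, c₁) = (1, 5, 3) − 0.125·(6, 30, 12) = (0.25, 1.25, 1.5)
(a₂, b₂, c₂) = (0.25, 1.25, 1.5) − 0.125·(1.5, 7.5, 6) = (0.0625, 0.3125, 0.75)
(a₃, b₃, c₃) = (0.0625, 0.3125, 0.75) − 0.125·(0.375, 1.875, 3) = (0.015625, 0.078125, 0.375)

(0.015625, 0.078125, 0.375)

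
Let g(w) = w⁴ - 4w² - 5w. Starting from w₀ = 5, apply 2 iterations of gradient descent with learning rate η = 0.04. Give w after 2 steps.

g′(w) = 4w³ - 8w - 5
w₁ = 5 − 0.04·455 = -13.2
w₂ = -13.2 − 0.04·(-9099.272) = 350.77088

350.77088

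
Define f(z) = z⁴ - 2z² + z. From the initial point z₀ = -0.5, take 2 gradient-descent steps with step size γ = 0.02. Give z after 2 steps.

f′(z) = 4z³ - 4z + 1
Step 1: f′(-0.5) = 2.5; z₁ = -0.5 − 0.02·2.5 = -0.55
Step 2: f′(-0.55) = 2.5345; z₂ = -0.55 − 0.02·2.5345 = -0.60069

-0.60069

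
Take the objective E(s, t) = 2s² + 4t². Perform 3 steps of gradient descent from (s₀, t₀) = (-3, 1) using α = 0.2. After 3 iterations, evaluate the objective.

∇E = (4s, 8t)
Step 1: at (-3, 1), ∇E = (-12, 8) → (-3, 1) − 0.2·(-12, 8) = (-0.6, -0.6)
Step 2: at (-0.6, -0.6), ∇E = (-2.4, -4.8) → (-0.6, -0.6) − 0.2·(-2.4, -4.8) = (-0.12, 0.36)
Step 3: at (-0.12, 0.36), ∇E = (-0.48, 2.88) → (-0.12, 0.36) − 0.2·(-0.48, 2.88) = (-0.024, -0.216)
E(-0.024, -0.216) = 0.187776

0.187776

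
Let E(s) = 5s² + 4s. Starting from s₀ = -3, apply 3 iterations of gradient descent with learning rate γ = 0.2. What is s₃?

2.2

E′(s) = 10s + 4
Step 1: E′(-3) = -26; s₁ = -3 − 0.2·(-26) = 2.2
Step 2: E′(2.2) = 26; s₂ = 2.2 − 0.2·26 = -3
Step 3: E′(-3) = -26; s₃ = -3 − 0.2·(-26) = 2.2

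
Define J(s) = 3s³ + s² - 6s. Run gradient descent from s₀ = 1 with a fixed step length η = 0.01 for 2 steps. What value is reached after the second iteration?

0.909775

J′(s) = 9s² + 2s - 6
s₁ = 1 − 0.01·5 = 0.95
s₂ = 0.95 − 0.01·4.0225 = 0.909775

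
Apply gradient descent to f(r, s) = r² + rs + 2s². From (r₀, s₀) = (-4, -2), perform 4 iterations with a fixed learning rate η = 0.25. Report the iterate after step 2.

∇f = (2r + s, r + 4s)
(r₁, s₁) = (-4, -2) − 0.25·(-10, -12) = (-1.5, 1)
(r₂, s₂) = (-1.5, 1) − 0.25·(-2, 2.5) = (-1, 0.375)

(-1, 0.375)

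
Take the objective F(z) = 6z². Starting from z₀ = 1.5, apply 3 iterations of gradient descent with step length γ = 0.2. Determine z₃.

F′(z) = 12z
z₁ = 1.5 − 0.2·18 = -2.1
z₂ = -2.1 − 0.2·(-25.2) = 2.94
z₃ = 2.94 − 0.2·35.28 = -4.116

-4.116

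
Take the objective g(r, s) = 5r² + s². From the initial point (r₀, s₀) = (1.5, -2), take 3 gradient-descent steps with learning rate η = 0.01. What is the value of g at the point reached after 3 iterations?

9.522080773456

∇g = (10r, 2s)
(r₁, s₁) = (1.5, -2) − 0.01·(15, -4) = (1.35, -1.96)
(r₂, s₂) = (1.35, -1.96) − 0.01·(13.5, -3.92) = (1.215, -1.9208)
(r₃, s₃) = (1.215, -1.9208) − 0.01·(12.15, -3.8416) = (1.0935, -1.882384)
g(1.0935, -1.882384) = 9.522080773456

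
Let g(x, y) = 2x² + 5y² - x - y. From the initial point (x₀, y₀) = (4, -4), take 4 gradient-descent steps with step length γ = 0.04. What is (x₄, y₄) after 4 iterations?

∇g = (4x - 1, 10y - 1)
Step 1: at (4, -4), ∇g = (15, -41) → (4, -4) − 0.04·(15, -41) = (3.4, -2.36)
Step 2: at (3.4, -2.36), ∇g = (12.6, -24.6) → (3.4, -2.36) − 0.04·(12.6, -24.6) = (2.896, -1.376)
Step 3: at (2.896, -1.376), ∇g = (10.584, -14.76) → (2.896, -1.376) − 0.04·(10.584, -14.76) = (2.47264, -0.7856)
Step 4: at (2.47264, -0.7856), ∇g = (8.89056, -8.856) → (2.47264, -0.7856) − 0.04·(8.89056, -8.856) = (2.1170176, -0.43136)

(2.1170176, -0.43136)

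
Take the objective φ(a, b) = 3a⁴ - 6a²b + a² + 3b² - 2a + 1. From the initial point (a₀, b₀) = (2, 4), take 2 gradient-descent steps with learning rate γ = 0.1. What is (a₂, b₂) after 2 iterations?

(3.2816, 3.544)

∇φ = (12a³ - 12ab + 2a - 2, -6a² + 6b)
Step 1: at (2, 4), ∇φ = (2, 0) → (2, 4) − 0.1·(2, 0) = (1.8, 4)
Step 2: at (1.8, 4), ∇φ = (-14.816, 4.56) → (1.8, 4) − 0.1·(-14.816, 4.56) = (3.2816, 3.544)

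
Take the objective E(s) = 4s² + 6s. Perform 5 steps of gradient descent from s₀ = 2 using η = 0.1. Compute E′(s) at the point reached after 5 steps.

0.00704

E′(s) = 8s + 6
Step 1: E′(2) = 22; s₁ = 2 − 0.1·22 = -0.2
Step 2: E′(-0.2) = 4.4; s₂ = -0.2 − 0.1·4.4 = -0.64
Step 3: E′(-0.64) = 0.88; s₃ = -0.64 − 0.1·0.88 = -0.728
Step 4: E′(-0.728) = 0.176; s₄ = -0.728 − 0.1·0.176 = -0.7456
Step 5: E′(-0.7456) = 0.0352; s₅ = -0.7456 − 0.1·0.0352 = -0.74912
E′(s) at (-0.74912) = 0.00704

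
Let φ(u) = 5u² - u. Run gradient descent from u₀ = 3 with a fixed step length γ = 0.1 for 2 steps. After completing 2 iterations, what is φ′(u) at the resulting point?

0

φ′(u) = 10u - 1
Step 1: φ′(3) = 29; u₁ = 3 − 0.1·29 = 0.1
Step 2: φ′(0.1) = 0; u₂ = 0.1 − 0.1·0 = 0.1
φ′(u) at (0.1) = 0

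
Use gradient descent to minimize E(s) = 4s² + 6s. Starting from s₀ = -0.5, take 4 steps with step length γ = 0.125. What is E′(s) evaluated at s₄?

0

E′(s) = 8s + 6
Step 1: E′(-0.5) = 2; s₁ = -0.5 − 0.125·2 = -0.75
Step 2: E′(-0.75) = 0; s₂ = -0.75 − 0.125·0 = -0.75
Step 3: E′(-0.75) = 0; s₃ = -0.75 − 0.125·0 = -0.75
Step 4: E′(-0.75) = 0; s₄ = -0.75 − 0.125·0 = -0.75
E′(s) at (-0.75) = 0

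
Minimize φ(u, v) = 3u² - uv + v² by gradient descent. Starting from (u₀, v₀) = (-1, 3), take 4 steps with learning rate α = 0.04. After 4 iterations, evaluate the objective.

4.42206661902336

∇φ = (6u - v, -u + 2v)
Step 1: at (-1, 3), ∇φ = (-9, 7) → (-1, 3) − 0.04·(-9, 7) = (-0.64, 2.72)
Step 2: at (-0.64, 2.72), ∇φ = (-6.56, 6.08) → (-0.64, 2.72) − 0.04·(-6.56, 6.08) = (-0.3776, 2.4768)
Step 3: at (-0.3776, 2.4768), ∇φ = (-4.7424, 5.3312) → (-0.3776, 2.4768) − 0.04·(-4.7424, 5.3312) = (-0.187904, 2.263552)
Step 4: at (-0.187904, 2.263552), ∇φ = (-3.390976, 4.715008) → (-0.187904, 2.263552) − 0.04·(-3.390976, 4.715008) = (-0.05226496, 2.07495168)
φ(-0.05226496, 2.07495168) = 4.42206661902336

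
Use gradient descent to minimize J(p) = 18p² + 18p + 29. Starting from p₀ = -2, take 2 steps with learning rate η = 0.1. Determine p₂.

J′(p) = 36p + 18
p₁ = -2 − 0.1·(-54) = 3.4
p₂ = 3.4 − 0.1·140.4 = -10.64

-10.64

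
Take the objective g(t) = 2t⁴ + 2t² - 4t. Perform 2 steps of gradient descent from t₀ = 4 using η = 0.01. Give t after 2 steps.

-0.99787008

g′(t) = 8t³ + 4t - 4
Step 1: g′(4) = 524; t₁ = 4 − 0.01·524 = -1.24
Step 2: g′(-1.24) = -24.212992; t₂ = -1.24 − 0.01·(-24.212992) = -0.99787008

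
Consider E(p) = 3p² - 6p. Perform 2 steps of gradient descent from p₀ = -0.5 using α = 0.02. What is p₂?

-0.1616

E′(p) = 6p - 6
p₁ = -0.5 − 0.02·(-9) = -0.32
p₂ = -0.32 − 0.02·(-7.92) = -0.1616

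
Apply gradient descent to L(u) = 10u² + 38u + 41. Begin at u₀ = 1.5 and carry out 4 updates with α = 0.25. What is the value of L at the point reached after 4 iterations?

L′(u) = 20u + 38
u₁ = 1.5 − 0.25·68 = -15.5
u₂ = -15.5 − 0.25·(-272) = 52.5
u₃ = 52.5 − 0.25·1088 = -219.5
u₄ = -219.5 − 0.25·(-4352) = 868.5
L(868.5) = 7575966.5

7575966.5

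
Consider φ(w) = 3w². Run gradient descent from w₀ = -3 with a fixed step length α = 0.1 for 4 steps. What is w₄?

φ′(w) = 6w
Step 1: φ′(-3) = -18; w₁ = -3 − 0.1·(-18) = -1.2
Step 2: φ′(-1.2) = -7.2; w₂ = -1.2 − 0.1·(-7.2) = -0.48
Step 3: φ′(-0.48) = -2.88; w₃ = -0.48 − 0.1·(-2.88) = -0.192
Step 4: φ′(-0.192) = -1.152; w₄ = -0.192 − 0.1·(-1.152) = -0.0768

-0.0768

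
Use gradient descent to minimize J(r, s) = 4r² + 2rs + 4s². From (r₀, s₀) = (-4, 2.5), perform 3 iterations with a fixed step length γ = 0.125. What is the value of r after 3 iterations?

-0.0390625

∇J = (8r + 2s, 2r + 8s)
(r₁, s₁) = (-4, 2.5) − 0.125·(-27, 12) = (-0.625, 1)
(r₂, s₂) = (-0.625, 1) − 0.125·(-3, 6.75) = (-0.25, 0.15625)
(r₃, s₃) = (-0.25, 0.15625) − 0.125·(-1.6875, 0.75) = (-0.0390625, 0.0625)
r = -0.0390625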